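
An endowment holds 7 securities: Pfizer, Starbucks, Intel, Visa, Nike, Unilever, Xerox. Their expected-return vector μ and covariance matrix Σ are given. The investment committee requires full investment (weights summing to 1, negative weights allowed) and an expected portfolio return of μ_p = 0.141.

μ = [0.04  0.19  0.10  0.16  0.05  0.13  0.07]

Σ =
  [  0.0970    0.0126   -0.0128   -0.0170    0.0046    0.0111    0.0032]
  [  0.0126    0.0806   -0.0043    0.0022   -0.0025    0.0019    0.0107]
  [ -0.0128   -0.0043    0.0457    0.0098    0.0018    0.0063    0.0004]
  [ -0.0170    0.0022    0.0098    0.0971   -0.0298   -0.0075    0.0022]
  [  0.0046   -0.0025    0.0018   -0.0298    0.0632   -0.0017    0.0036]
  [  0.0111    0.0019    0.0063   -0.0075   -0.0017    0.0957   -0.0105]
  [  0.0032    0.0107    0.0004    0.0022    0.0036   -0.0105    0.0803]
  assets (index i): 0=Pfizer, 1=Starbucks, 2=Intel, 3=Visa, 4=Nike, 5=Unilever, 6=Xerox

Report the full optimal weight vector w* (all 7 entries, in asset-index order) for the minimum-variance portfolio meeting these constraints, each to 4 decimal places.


g=Σ⁻¹μ = [0.4658  2.2673  1.8011  2.1478  1.8128  1.4056  0.5858]
h=Σ⁻¹𝟙 = [12.1143  10.1800  19.9937  17.7522  22.8354  10.4608  10.3722]
a=μᵀg=1.287555  b=𝟙ᵀg=10.486220  c=𝟙ᵀh=103.708566  D=ac−b²=23.569635
λ₁=(c·0.141−b)/D = (103.708566·0.141−10.486220)/23.569635 = 0.175509
λ₂=(a−b·0.141)/D = (1.287555−10.486220·0.141)/23.569635 = -0.008104
w* = 0.175509·g + -0.008104·h:
  w_0 = 0.175509·0.4658 + -0.008104·12.1143 = -0.0164  (Pfizer)
  w_1 = 0.175509·2.2673 + -0.008104·10.1800 = 0.3154  (Starbucks)
  w_2 = 0.175509·1.8011 + -0.008104·19.9937 = 0.1541  (Intel)
  w_3 = 0.175509·2.1478 + -0.008104·17.7522 = 0.2331  (Visa)
  w_4 = 0.175509·1.8128 + -0.008104·22.8354 = 0.1331  (Nike)
  w_5 = 0.175509·1.4056 + -0.008104·10.4608 = 0.1619  (Unilever)
  w_6 = 0.175509·0.5858 + -0.008104·10.3722 = 0.0188  (Xerox)
Σw_i=1.0000  μᵀw=0.1410
σ²=wᵀΣw=λ₁·μ_p+λ₂ = 0.175509·0.141 + -0.008104 = 0.016643 ≈ 0.0166

-0.0164  0.3154  0.1541  0.2331  0.1331  0.1619  0.0188


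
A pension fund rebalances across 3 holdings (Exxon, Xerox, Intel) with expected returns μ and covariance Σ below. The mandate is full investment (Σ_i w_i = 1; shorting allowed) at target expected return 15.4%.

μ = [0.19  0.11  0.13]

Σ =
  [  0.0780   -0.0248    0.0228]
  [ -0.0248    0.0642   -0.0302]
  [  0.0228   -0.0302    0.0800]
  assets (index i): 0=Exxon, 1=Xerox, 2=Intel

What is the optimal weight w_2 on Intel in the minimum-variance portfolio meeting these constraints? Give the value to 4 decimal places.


0.1403

x=Σ⁻¹μ = [3.0320  3.9427  2.2492]
y=Σ⁻¹𝟙 = [17.0955  31.3323  19.4557]
a=μᵀx=1.302178  b=𝟙ᵀx=9.223938  c=𝟙ᵀy=67.883478  D=ac−b²=3.315347
λ₁=(c·0.154−b)/D = (67.883478·0.154−9.223938)/3.315347 = 0.371038
λ₂=(a−b·0.154)/D = (1.302178−9.223938·0.154)/3.315347 = -0.035685
w* = 0.371038·x + -0.035685·y:
  w_0 = 0.371038·3.0320 + -0.035685·17.0955 = 0.5149  (Exxon)
  w_1 = 0.371038·3.9427 + -0.035685·31.3323 = 0.3448  (Xerox)
  w_2 = 0.371038·2.2492 + -0.035685·19.4557 = 0.1403  (Intel)
Σw_i=1.0000  μᵀw=0.1540
σ²=wᵀΣw=λ₁·μ_p+λ₂ = 0.371038·0.154 + -0.035685 = 0.021455 ≈ 0.0215


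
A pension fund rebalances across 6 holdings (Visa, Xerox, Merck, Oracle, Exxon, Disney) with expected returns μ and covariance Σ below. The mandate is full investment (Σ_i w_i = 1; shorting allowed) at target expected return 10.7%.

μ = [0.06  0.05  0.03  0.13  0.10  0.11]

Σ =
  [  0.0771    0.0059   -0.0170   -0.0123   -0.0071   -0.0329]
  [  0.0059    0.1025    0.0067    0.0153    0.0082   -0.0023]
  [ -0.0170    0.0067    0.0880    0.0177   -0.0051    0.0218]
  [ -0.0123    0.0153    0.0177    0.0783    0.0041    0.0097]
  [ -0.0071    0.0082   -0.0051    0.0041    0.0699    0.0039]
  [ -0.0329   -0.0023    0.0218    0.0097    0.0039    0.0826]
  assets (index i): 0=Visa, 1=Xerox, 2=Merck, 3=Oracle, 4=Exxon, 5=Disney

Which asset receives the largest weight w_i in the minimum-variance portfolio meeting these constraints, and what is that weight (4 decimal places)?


u=Σ⁻¹μ = [1.9599  0.0556  0.0070  1.6519  1.4235  1.8509]
v=Σ⁻¹𝟙 = [25.4927  5.2233  10.2950  10.4228  15.4330  17.7361]
a=μᵀu=0.681277  b=𝟙ᵀu=6.948822  c=𝟙ᵀv=84.602994  D=ac−b²=9.351983
λ₁=(c·0.107−b)/D = (84.602994·0.107−6.948822)/9.351983 = 0.224947
λ₂=(a−b·0.107)/D = (0.681277−6.948822·0.107)/9.351983 = -0.006656
w* = 0.224947·u + -0.006656·v:
  w_0 = 0.224947·1.9599 + -0.006656·25.4927 = 0.2712  (Visa)
  w_1 = 0.224947·0.0556 + -0.006656·5.2233 = -0.0223  (Xerox)
  w_2 = 0.224947·0.0070 + -0.006656·10.2950 = -0.0669  (Merck)
  w_3 = 0.224947·1.6519 + -0.006656·10.4228 = 0.3022  (Oracle)
  w_4 = 0.224947·1.4235 + -0.006656·15.4330 = 0.2175  (Exxon)
  w_5 = 0.224947·1.8509 + -0.006656·17.7361 = 0.2983  (Disney)
Σw_i=1.0000  μᵀw=0.1070
σ²=wᵀΣw=λ₁·μ_p+λ₂ = 0.224947·0.107 + -0.006656 = 0.017413 ≈ 0.0174

Oracle (0.3022)


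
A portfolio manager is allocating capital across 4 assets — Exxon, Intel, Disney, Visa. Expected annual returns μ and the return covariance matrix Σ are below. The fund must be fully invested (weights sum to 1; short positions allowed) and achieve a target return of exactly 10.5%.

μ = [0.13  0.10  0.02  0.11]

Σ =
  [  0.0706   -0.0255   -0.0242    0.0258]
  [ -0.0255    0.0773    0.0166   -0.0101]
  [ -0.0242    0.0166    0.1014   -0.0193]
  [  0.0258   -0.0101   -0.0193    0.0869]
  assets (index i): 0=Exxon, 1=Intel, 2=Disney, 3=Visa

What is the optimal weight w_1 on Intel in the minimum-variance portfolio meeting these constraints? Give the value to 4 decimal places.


x=Σ⁻¹μ = [2.4779  2.0973  0.6187  0.9113]
y=Σ⁻¹𝟙 = [21.8944  18.4913  14.0146  10.2689]
a=μᵀx=0.644480  b=𝟙ᵀx=6.105278  c=𝟙ᵀy=64.669228  D=ac−b²=4.403639
λ₁=(c·0.105−b)/D = (64.669228·0.105−6.105278)/4.403639 = 0.155551
λ₂=(a−b·0.105)/D = (0.644480−6.105278·0.105)/4.403639 = 0.000778
w* = 0.155551·x + 0.000778·y:
  w_0 = 0.155551·2.4779 + 0.000778·21.8944 = 0.4025  (Exxon)
  w_1 = 0.155551·2.0973 + 0.000778·18.4913 = 0.3406  (Intel)
  w_2 = 0.155551·0.6187 + 0.000778·14.0146 = 0.1071  (Disney)
  w_3 = 0.155551·0.9113 + 0.000778·10.2689 = 0.1497  (Visa)
Σw_i=1.0000  μᵀw=0.1050
σ²=wᵀΣw=λ₁·μ_p+λ₂ = 0.155551·0.105 + 0.000778 = 0.017111 ≈ 0.0171

0.3406


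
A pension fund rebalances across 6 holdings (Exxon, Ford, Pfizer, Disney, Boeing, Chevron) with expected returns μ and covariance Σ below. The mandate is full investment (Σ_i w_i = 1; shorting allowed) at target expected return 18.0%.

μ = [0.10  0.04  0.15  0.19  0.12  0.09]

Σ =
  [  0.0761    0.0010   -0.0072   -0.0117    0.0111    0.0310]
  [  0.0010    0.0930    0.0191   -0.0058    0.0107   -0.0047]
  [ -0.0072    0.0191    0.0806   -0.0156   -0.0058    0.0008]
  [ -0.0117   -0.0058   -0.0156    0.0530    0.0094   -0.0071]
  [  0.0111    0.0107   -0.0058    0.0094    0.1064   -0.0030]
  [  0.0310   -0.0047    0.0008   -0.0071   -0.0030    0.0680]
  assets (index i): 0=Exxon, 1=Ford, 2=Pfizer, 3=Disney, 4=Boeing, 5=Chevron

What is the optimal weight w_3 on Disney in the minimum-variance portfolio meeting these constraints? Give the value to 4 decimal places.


u=Σ⁻¹μ = [1.8436  0.0714  2.9954  4.8926  0.6874  0.9939]
v=Σ⁻¹𝟙 = [13.1386  8.7719  17.3076  28.4258  5.9260  12.3483]
a=μᵀu=1.738050  b=𝟙ᵀu=11.484233  c=𝟙ᵀv=85.918134  D=ac−b²=17.442395
λ₁=(c·0.180−b)/D = (85.918134·0.180−11.484233)/17.442395 = 0.228239
λ₂=(a−b·0.180)/D = (1.738050−11.484233·0.180)/17.442395 = -0.018869
w* = 0.228239·u + -0.018869·v:
  w_0 = 0.228239·1.8436 + -0.018869·13.1386 = 0.1729  (Exxon)
  w_1 = 0.228239·0.0714 + -0.018869·8.7719 = -0.1492  (Ford)
  w_2 = 0.228239·2.9954 + -0.018869·17.3076 = 0.3571  (Pfizer)
  w_3 = 0.228239·4.8926 + -0.018869·28.4258 = 0.5803  (Disney)
  w_4 = 0.228239·0.6874 + -0.018869·5.9260 = 0.0451  (Boeing)
  w_5 = 0.228239·0.9939 + -0.018869·12.3483 = -0.0061  (Chevron)
Σw_i=1.0000  μᵀw=0.1800
σ²=wᵀΣw=λ₁·μ_p+λ₂ = 0.228239·0.180 + -0.018869 = 0.022214 ≈ 0.0222

0.5803


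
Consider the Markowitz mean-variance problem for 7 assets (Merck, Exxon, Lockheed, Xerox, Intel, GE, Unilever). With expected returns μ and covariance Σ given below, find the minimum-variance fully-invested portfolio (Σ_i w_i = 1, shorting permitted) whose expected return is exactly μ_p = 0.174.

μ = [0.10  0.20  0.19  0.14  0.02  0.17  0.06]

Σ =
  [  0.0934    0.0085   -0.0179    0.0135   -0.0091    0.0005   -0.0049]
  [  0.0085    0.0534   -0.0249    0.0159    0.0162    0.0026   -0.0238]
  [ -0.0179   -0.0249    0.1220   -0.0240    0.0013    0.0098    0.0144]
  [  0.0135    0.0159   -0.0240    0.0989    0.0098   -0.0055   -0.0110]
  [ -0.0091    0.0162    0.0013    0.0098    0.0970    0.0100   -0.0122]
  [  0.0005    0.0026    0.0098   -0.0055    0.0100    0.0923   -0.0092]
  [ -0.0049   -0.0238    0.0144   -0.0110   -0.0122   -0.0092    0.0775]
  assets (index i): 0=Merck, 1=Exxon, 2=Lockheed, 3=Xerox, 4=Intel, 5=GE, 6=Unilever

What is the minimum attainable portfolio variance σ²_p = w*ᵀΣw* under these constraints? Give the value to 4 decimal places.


0.0129

p=Σ⁻¹μ = [0.9102  5.6062  2.7118  1.4814  -0.7188  1.7924  2.3594]
q=Σ⁻¹𝟙 = [11.2564  28.1825  13.8346  9.8825  7.3351  10.6491  23.5206]
a=μᵀp=2.366774  b=𝟙ᵀp=14.142548  c=𝟙ᵀq=104.660827  D=ac−b²=47.696908
λ₁=(c·0.174−b)/D = (104.660827·0.174−14.142548)/47.696908 = 0.085298
λ₂=(a−b·0.174)/D = (2.366774−14.142548·0.174)/47.696908 = -0.001971
w* = 0.085298·p + -0.001971·q:
  w_0 = 0.085298·0.9102 + -0.001971·11.2564 = 0.0554  (Merck)
  w_1 = 0.085298·5.6062 + -0.001971·28.1825 = 0.4226  (Exxon)
  w_2 = 0.085298·2.7118 + -0.001971·13.8346 = 0.2040  (Lockheed)
  w_3 = 0.085298·1.4814 + -0.001971·9.8825 = 0.1069  (Xerox)
  w_4 = 0.085298·-0.7188 + -0.001971·7.3351 = -0.0758  (Intel)
  w_5 = 0.085298·1.7924 + -0.001971·10.6491 = 0.1319  (GE)
  w_6 = 0.085298·2.3594 + -0.001971·23.5206 = 0.1549  (Unilever)
Σw_i=1.0000  μᵀw=0.1740
σ²=wᵀΣw=λ₁·μ_p+λ₂ = 0.085298·0.174 + -0.001971 = 0.012870 ≈ 0.0129


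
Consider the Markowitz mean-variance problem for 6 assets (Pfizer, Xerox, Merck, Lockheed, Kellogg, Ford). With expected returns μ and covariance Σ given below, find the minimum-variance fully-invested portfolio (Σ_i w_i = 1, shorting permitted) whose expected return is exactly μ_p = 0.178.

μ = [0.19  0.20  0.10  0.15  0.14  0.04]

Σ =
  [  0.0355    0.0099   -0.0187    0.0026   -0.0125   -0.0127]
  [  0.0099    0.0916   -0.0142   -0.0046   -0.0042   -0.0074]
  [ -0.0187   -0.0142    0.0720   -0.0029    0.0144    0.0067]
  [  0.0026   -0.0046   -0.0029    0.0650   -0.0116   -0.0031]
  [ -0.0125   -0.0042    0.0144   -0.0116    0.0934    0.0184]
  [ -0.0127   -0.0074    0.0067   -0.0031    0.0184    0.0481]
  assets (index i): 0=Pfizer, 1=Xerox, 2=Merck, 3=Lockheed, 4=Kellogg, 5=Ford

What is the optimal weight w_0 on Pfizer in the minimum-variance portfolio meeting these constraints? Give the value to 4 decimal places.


0.4653

u=Σ⁻¹μ = [7.7783  2.2713  3.3589  2.7749  2.0424  2.1644]
v=Σ⁻¹𝟙 = [51.0232  13.2122  25.5964  18.7417  10.6258  29.8722]
a=μᵀu=3.056775  b=𝟙ᵀu=20.390229  c=𝟙ᵀv=149.071434  D=ac−b²=39.916422
λ₁=(c·0.178−b)/D = (149.071434·0.178−20.390229)/39.916422 = 0.153934
λ₂=(a−b·0.178)/D = (3.056775−20.390229·0.178)/39.916422 = -0.014347
w* = 0.153934·u + -0.014347·v:
  w_0 = 0.153934·7.7783 + -0.014347·51.0232 = 0.4653  (Pfizer)
  w_1 = 0.153934·2.2713 + -0.014347·13.2122 = 0.1601  (Xerox)
  w_2 = 0.153934·3.3589 + -0.014347·25.5964 = 0.1498  (Merck)
  w_3 = 0.153934·2.7749 + -0.014347·18.7417 = 0.1583  (Lockheed)
  w_4 = 0.153934·2.0424 + -0.014347·10.6258 = 0.1620  (Kellogg)
  w_5 = 0.153934·2.1644 + -0.014347·29.8722 = -0.0954  (Ford)
Σw_i=1.0000  μᵀw=0.1780
σ²=wᵀΣw=λ₁·μ_p+λ₂ = 0.153934·0.178 + -0.014347 = 0.013053 ≈ 0.0131


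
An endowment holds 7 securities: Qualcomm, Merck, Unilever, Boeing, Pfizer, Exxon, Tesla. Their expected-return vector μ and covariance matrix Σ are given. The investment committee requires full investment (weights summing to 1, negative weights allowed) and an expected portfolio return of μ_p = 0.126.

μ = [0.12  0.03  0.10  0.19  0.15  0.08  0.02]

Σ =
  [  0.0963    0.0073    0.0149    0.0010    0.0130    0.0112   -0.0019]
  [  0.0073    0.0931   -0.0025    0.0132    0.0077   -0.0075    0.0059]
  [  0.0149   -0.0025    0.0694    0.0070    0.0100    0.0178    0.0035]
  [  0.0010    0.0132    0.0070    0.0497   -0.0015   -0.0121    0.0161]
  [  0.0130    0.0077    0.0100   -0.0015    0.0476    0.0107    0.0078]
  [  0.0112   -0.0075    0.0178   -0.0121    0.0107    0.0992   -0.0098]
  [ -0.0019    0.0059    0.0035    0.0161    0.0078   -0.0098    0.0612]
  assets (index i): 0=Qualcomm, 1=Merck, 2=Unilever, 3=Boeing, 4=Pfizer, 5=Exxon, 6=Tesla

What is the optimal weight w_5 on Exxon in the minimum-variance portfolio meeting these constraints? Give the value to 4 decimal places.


u=Σ⁻¹μ = [0.6659  -0.4986  0.2277  4.5440  3.1540  0.7588  -1.0934]
v=Σ⁻¹𝟙 = [5.8681  7.1623  6.5937  16.5222  13.2117  10.4633  11.0996]
a=μᵀu=1.463014  b=𝟙ᵀu=7.758437  c=𝟙ᵀv=70.920866  D=ac−b²=43.564905
λ₁=(c·0.126−b)/D = (70.920866·0.126−7.758437)/43.564905 = 0.027031
λ₂=(a−b·0.126)/D = (1.463014−7.758437·0.126)/43.564905 = 0.011143
w* = 0.027031·u + 0.011143·v:
  w_0 = 0.027031·0.6659 + 0.011143·5.8681 = 0.0834  (Qualcomm)
  w_1 = 0.027031·-0.4986 + 0.011143·7.1623 = 0.0663  (Merck)
  w_2 = 0.027031·0.2277 + 0.011143·6.5937 = 0.0796  (Unilever)
  w_3 = 0.027031·4.5440 + 0.011143·16.5222 = 0.3069  (Boeing)
  w_4 = 0.027031·3.1540 + 0.011143·13.2117 = 0.2325  (Pfizer)
  w_5 = 0.027031·0.7588 + 0.011143·10.4633 = 0.1371  (Exxon)
  w_6 = 0.027031·-1.0934 + 0.011143·11.0996 = 0.0941  (Tesla)
Σw_i=1.0000  μᵀw=0.1260
σ²=wᵀΣw=λ₁·μ_p+λ₂ = 0.027031·0.126 + 0.011143 = 0.014549 ≈ 0.0145

0.1371


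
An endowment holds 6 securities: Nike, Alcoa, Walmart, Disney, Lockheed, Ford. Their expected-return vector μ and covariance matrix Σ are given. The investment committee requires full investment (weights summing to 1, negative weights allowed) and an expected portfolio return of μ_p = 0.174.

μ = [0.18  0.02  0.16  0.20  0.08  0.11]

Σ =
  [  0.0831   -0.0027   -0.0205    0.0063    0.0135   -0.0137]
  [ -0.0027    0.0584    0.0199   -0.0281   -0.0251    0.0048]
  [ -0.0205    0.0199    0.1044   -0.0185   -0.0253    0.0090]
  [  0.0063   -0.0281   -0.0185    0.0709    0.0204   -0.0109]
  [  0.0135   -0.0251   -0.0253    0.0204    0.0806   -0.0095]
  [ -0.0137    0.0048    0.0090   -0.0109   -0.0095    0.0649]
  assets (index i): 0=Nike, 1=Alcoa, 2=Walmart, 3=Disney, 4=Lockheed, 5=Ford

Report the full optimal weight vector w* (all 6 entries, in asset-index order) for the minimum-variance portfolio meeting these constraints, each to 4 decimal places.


g=Σ⁻¹μ = [2.7821  1.8456  2.4977  4.0248  1.1787  2.6478]
h=Σ⁻¹𝟙 = [14.7902  32.9698  14.0413  27.0028  20.3224  21.6547]
a=μᵀg=2.127823  b=𝟙ᵀg=14.976617  c=𝟙ᵀh=130.781287  D=ac−b²=53.980404
λ₁=(c·0.174−b)/D = (130.781287·0.174−14.976617)/53.980404 = 0.144114
λ₂=(a−b·0.174)/D = (2.127823−14.976617·0.174)/53.980404 = -0.008857
w* = 0.144114·g + -0.008857·h:
  w_0 = 0.144114·2.7821 + -0.008857·14.7902 = 0.2699  (Nike)
  w_1 = 0.144114·1.8456 + -0.008857·32.9698 = -0.0260  (Alcoa)
  w_2 = 0.144114·2.4977 + -0.008857·14.0413 = 0.2356  (Walmart)
  w_3 = 0.144114·4.0248 + -0.008857·27.0028 = 0.3409  (Disney)
  w_4 = 0.144114·1.1787 + -0.008857·20.3224 = -0.0101  (Lockheed)
  w_5 = 0.144114·2.6478 + -0.008857·21.6547 = 0.1898  (Ford)
Σw_i=1.0000  μᵀw=0.1740
σ²=wᵀΣw=λ₁·μ_p+λ₂ = 0.144114·0.174 + -0.008857 = 0.016219 ≈ 0.0162

0.2699  -0.0260  0.2356  0.3409  -0.0101  0.1898


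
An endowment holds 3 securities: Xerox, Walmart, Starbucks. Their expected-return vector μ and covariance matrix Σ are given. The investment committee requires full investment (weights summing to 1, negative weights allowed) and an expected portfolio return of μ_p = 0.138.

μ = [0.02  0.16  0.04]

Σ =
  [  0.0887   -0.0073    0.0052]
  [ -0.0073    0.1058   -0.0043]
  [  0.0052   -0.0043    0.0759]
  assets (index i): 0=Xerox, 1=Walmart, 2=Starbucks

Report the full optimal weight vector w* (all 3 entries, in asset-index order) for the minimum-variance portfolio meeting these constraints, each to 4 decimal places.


g=Σ⁻¹μ = [0.3189  1.5584  0.5934]
h=Σ⁻¹𝟙 = [11.3977  10.7667  13.0043]
a=μᵀg=0.279463  b=𝟙ᵀg=2.470807  c=𝟙ᵀh=35.168767  D=ac−b²=3.723482
λ₁=(c·0.138−b)/D = (35.168767·0.138−2.470807)/3.723482 = 0.639854
λ₂=(a−b·0.138)/D = (0.279463−2.470807·0.138)/3.723482 = -0.016519
w* = 0.639854·g + -0.016519·h:
  w_0 = 0.639854·0.3189 + -0.016519·11.3977 = 0.0158  (Xerox)
  w_1 = 0.639854·1.5584 + -0.016519·10.7667 = 0.8193  (Walmart)
  w_2 = 0.639854·0.5934 + -0.016519·13.0043 = 0.1649  (Starbucks)
Σw_i=1.0000  μᵀw=0.1380
σ²=wᵀΣw=λ₁·μ_p+λ₂ = 0.639854·0.138 + -0.016519 = 0.071781 ≈ 0.0718

0.0158  0.8193  0.1649


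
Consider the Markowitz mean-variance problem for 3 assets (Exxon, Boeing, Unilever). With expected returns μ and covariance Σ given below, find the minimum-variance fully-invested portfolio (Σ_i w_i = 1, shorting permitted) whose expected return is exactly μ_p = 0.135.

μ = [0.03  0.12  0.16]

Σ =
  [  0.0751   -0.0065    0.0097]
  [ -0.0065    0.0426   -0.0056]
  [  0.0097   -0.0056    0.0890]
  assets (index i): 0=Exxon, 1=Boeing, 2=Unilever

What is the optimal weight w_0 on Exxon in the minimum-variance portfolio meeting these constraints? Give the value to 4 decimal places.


0.0113

u=Σ⁻¹μ = [0.4192  3.1371  1.9495]
v=Σ⁻¹𝟙 = [14.1924  27.1378  11.3967]
a=μᵀu=0.700945  b=𝟙ᵀu=5.505783  c=𝟙ᵀv=52.726918  D=ac−b²=6.645002
λ₁=(c·0.135−b)/D = (52.726918·0.135−5.505783)/6.645002 = 0.242641
λ₂=(a−b·0.135)/D = (0.700945−5.505783·0.135)/6.645002 = -0.006371
w* = 0.242641·u + -0.006371·v:
  w_0 = 0.242641·0.4192 + -0.006371·14.1924 = 0.0113  (Exxon)
  w_1 = 0.242641·3.1371 + -0.006371·27.1378 = 0.5883  (Boeing)
  w_2 = 0.242641·1.9495 + -0.006371·11.3967 = 0.4004  (Unilever)
Σw_i=1.0000  μᵀw=0.1350
σ²=wᵀΣw=λ₁·μ_p+λ₂ = 0.242641·0.135 + -0.006371 = 0.026385 ≈ 0.0264


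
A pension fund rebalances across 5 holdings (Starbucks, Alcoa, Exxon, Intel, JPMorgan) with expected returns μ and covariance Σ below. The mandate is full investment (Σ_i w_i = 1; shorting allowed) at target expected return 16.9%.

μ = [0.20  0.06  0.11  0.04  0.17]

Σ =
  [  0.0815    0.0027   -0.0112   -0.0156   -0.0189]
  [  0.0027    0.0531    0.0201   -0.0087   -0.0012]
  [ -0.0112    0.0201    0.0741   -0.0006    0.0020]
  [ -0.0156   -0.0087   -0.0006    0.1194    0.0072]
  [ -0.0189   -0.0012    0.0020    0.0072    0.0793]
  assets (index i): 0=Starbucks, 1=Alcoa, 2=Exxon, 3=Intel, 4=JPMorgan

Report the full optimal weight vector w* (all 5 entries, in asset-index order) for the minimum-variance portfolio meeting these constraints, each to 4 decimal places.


0.4297  -0.0297  0.2133  0.0336  0.3532

u=Σ⁻¹μ = [3.4822  0.4366  1.8201  0.6576  2.8747]
v=Σ⁻¹𝟙 = [19.2479  15.5569  11.8394  11.1106  16.1258]
a=μᵀu=1.437838  b=𝟙ᵀu=9.271134  c=𝟙ᵀv=73.880613  D=ac−b²=20.274431
λ₁=(c·0.169−b)/D = (73.880613·0.169−9.271134)/20.274431 = 0.158559
λ₂=(a−b·0.169)/D = (1.437838−9.271134·0.169)/20.274431 = -0.006362
w* = 0.158559·u + -0.006362·v:
  w_0 = 0.158559·3.4822 + -0.006362·19.2479 = 0.4297  (Starbucks)
  w_1 = 0.158559·0.4366 + -0.006362·15.5569 = -0.0297  (Alcoa)
  w_2 = 0.158559·1.8201 + -0.006362·11.8394 = 0.2133  (Exxon)
  w_3 = 0.158559·0.6576 + -0.006362·11.1106 = 0.0336  (Intel)
  w_4 = 0.158559·2.8747 + -0.006362·16.1258 = 0.3532  (JPMorgan)
Σw_i=1.0000  μᵀw=0.1690
σ²=wᵀΣw=λ₁·μ_p+λ₂ = 0.158559·0.169 + -0.006362 = 0.020435 ≈ 0.0204


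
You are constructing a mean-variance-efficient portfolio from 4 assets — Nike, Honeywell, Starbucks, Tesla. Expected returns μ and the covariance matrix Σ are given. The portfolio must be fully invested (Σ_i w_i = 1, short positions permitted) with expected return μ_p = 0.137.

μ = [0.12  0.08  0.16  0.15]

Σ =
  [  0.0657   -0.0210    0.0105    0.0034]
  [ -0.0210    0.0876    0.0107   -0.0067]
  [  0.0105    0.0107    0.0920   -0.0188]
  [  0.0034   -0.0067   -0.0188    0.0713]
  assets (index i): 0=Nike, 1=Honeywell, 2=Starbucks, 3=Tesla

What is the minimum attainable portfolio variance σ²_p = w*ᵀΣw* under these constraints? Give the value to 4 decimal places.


x=Σ⁻¹μ = [1.8020  1.3130  1.9219  2.6480]
y=Σ⁻¹𝟙 = [17.6367  15.6837  10.5990  17.4527]
a=μᵀx=1.025976  b=𝟙ᵀx=7.684847  c=𝟙ᵀy=61.372113  D=ac−b²=3.909444
λ₁=(c·0.137−b)/D = (61.372113·0.137−7.684847)/3.909444 = 0.184971
λ₂=(a−b·0.137)/D = (1.025976−7.684847·0.137)/3.909444 = -0.006867
w* = 0.184971·x + -0.006867·y:
  w_0 = 0.184971·1.8020 + -0.006867·17.6367 = 0.2122  (Nike)
  w_1 = 0.184971·1.3130 + -0.006867·15.6837 = 0.1352  (Honeywell)
  w_2 = 0.184971·1.9219 + -0.006867·10.5990 = 0.2827  (Starbucks)
  w_3 = 0.184971·2.6480 + -0.006867·17.4527 = 0.3699  (Tesla)
Σw_i=1.0000  μᵀw=0.1370
σ²=wᵀΣw=λ₁·μ_p+λ₂ = 0.184971·0.137 + -0.006867 = 0.018474 ≈ 0.0185

0.0185


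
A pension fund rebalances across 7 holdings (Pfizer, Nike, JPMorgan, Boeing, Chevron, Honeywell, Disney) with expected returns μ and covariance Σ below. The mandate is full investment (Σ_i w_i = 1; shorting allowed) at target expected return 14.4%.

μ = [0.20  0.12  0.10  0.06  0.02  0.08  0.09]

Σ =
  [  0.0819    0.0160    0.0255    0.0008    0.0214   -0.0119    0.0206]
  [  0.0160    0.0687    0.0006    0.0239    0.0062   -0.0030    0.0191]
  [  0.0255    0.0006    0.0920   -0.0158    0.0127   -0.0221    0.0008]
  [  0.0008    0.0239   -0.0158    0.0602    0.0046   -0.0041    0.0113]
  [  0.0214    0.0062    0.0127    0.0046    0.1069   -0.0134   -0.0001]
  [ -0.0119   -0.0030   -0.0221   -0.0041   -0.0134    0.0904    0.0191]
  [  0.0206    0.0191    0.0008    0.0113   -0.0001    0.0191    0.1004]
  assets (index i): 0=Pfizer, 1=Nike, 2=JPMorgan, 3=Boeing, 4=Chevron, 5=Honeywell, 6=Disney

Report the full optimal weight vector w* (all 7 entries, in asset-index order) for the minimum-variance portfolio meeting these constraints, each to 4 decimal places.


p=Σ⁻¹μ = [2.2526  1.0053  1.0302  0.9938  -0.2992  1.5019  -0.1631]
q=Σ⁻¹𝟙 = [6.1169  6.1255  15.4234  18.3798  7.3252  17.3252  2.0596]
a=μᵀp=0.833285  b=𝟙ᵀp=6.321453  c=𝟙ᵀq=72.755568  D=ac−b²=20.665341
λ₁=(c·0.144−b)/D = (72.755568·0.144−6.321453)/20.665341 = 0.201078
λ₂=(a−b·0.144)/D = (0.833285−6.321453·0.144)/20.665341 = -0.003726
w* = 0.201078·p + -0.003726·q:
  w_0 = 0.201078·2.2526 + -0.003726·6.1169 = 0.4301  (Pfizer)
  w_1 = 0.201078·1.0053 + -0.003726·6.1255 = 0.1793  (Nike)
  w_2 = 0.201078·1.0302 + -0.003726·15.4234 = 0.1497  (JPMorgan)
  w_3 = 0.201078·0.9938 + -0.003726·18.3798 = 0.1313  (Boeing)
  w_4 = 0.201078·-0.2992 + -0.003726·7.3252 = -0.0875  (Chevron)
  w_5 = 0.201078·1.5019 + -0.003726·17.3252 = 0.2374  (Honeywell)
  w_6 = 0.201078·-0.1631 + -0.003726·2.0596 = -0.0405  (Disney)
Σw_i=1.0000  μᵀw=0.1440
σ²=wᵀΣw=λ₁·μ_p+λ₂ = 0.201078·0.144 + -0.003726 = 0.025229 ≈ 0.0252

0.4301  0.1793  0.1497  0.1313  -0.0875  0.2374  -0.0405


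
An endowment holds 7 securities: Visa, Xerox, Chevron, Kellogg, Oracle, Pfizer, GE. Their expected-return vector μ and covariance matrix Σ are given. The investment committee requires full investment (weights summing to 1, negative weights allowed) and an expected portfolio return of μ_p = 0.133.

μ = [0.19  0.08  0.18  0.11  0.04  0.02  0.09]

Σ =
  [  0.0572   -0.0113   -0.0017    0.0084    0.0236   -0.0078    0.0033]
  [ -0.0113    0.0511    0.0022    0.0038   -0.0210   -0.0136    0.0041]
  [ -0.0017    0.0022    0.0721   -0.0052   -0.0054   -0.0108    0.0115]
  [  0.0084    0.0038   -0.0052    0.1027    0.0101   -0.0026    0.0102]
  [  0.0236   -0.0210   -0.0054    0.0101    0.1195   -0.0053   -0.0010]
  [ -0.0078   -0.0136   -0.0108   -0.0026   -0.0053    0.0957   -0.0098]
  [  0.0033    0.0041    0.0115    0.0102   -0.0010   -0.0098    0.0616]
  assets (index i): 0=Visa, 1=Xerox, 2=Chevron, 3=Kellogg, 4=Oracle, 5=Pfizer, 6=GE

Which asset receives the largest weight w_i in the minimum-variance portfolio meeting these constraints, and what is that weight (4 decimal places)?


Visa (0.3226)

x=Σ⁻¹μ = [3.8837  2.6049  2.6603  0.7438  0.1458  1.2926  0.6678]
y=Σ⁻¹𝟙 = [20.9356  32.1214  15.7150  5.8150  11.1133  20.5502  12.5273]
a=μᵀx=1.598750  b=𝟙ᵀx=11.998837  c=𝟙ᵀy=118.777985  D=ac−b²=45.924185
λ₁=(c·0.133−b)/D = (118.777985·0.133−11.998837)/45.924185 = 0.082715
λ₂=(a−b·0.133)/D = (1.598750−11.998837·0.133)/45.924185 = 0.000063
w* = 0.082715·x + 0.000063·y:
  w_0 = 0.082715·3.8837 + 0.000063·20.9356 = 0.3226  (Visa)
  w_1 = 0.082715·2.6049 + 0.000063·32.1214 = 0.2175  (Xerox)
  w_2 = 0.082715·2.6603 + 0.000063·15.7150 = 0.2210  (Chevron)
  w_3 = 0.082715·0.7438 + 0.000063·5.8150 = 0.0619  (Kellogg)
  w_4 = 0.082715·0.1458 + 0.000063·11.1133 = 0.0128  (Oracle)
  w_5 = 0.082715·1.2926 + 0.000063·20.5502 = 0.1082  (Pfizer)
  w_6 = 0.082715·0.6678 + 0.000063·12.5273 = 0.0560  (GE)
Σw_i=1.0000  μᵀw=0.1330
σ²=wᵀΣw=λ₁·μ_p+λ₂ = 0.082715·0.133 + 0.000063 = 0.011064 ≈ 0.0111


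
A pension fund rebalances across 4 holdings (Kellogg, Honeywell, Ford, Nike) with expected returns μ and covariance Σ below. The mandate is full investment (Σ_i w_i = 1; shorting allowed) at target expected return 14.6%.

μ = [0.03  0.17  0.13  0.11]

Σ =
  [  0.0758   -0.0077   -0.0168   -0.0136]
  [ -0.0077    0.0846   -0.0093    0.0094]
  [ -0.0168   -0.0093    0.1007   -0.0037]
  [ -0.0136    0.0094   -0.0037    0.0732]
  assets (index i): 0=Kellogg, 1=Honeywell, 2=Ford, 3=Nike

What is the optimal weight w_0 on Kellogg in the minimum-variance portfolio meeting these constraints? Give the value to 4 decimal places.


-0.0026

g=Σ⁻¹μ = [1.2829  2.1470  1.7604  1.5544]
h=Σ⁻¹𝟙 = [20.9331  13.5635  15.2847  16.5812]
a=μᵀg=0.803315  b=𝟙ᵀg=6.744722  c=𝟙ᵀh=66.362417  D=ac−b²=7.818655
λ₁=(c·0.146−b)/D = (66.362417·0.146−6.744722)/7.818655 = 0.376560
λ₂=(a−b·0.146)/D = (0.803315−6.744722·0.146)/7.818655 = -0.023203
w* = 0.376560·g + -0.023203·h:
  w_0 = 0.376560·1.2829 + -0.023203·20.9331 = -0.0026  (Kellogg)
  w_1 = 0.376560·2.1470 + -0.023203·13.5635 = 0.4938  (Honeywell)
  w_2 = 0.376560·1.7604 + -0.023203·15.2847 = 0.3082  (Ford)
  w_3 = 0.376560·1.5544 + -0.023203·16.5812 = 0.2006  (Nike)
Σw_i=1.0000  μᵀw=0.1460
σ²=wᵀΣw=λ₁·μ_p+λ₂ = 0.376560·0.146 + -0.023203 = 0.031775 ≈ 0.0318


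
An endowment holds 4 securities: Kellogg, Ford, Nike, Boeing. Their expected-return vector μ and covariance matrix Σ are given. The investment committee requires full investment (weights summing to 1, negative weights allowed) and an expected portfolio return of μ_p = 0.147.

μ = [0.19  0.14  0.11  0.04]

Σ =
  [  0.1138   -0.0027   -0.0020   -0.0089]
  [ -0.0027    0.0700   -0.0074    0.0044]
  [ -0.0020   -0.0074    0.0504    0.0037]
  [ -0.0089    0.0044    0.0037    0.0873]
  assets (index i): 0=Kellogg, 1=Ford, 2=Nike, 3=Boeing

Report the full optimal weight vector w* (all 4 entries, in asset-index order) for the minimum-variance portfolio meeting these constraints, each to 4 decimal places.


0.3067  0.3604  0.3564  -0.0236

p=Σ⁻¹μ = [1.8021  2.3143  2.5633  0.4166]
q=Σ⁻¹𝟙 = [10.4007  16.3211  21.8600  10.7660]
a=μᵀp=0.965032  b=𝟙ᵀp=7.096330  c=𝟙ᵀq=59.347806  D=ac−b²=6.914621
λ₁=(c·0.147−b)/D = (59.347806·0.147−7.096330)/6.914621 = 0.235414
λ₂=(a−b·0.147)/D = (0.965032−7.096330·0.147)/6.914621 = -0.011299
w* = 0.235414·p + -0.011299·q:
  w_0 = 0.235414·1.8021 + -0.011299·10.4007 = 0.3067  (Kellogg)
  w_1 = 0.235414·2.3143 + -0.011299·16.3211 = 0.3604  (Ford)
  w_2 = 0.235414·2.5633 + -0.011299·21.8600 = 0.3564  (Nike)
  w_3 = 0.235414·0.4166 + -0.011299·10.7660 = -0.0236  (Boeing)
Σw_i=1.0000  μᵀw=0.1470
σ²=wᵀΣw=λ₁·μ_p+λ₂ = 0.235414·0.147 + -0.011299 = 0.023307 ≈ 0.0233


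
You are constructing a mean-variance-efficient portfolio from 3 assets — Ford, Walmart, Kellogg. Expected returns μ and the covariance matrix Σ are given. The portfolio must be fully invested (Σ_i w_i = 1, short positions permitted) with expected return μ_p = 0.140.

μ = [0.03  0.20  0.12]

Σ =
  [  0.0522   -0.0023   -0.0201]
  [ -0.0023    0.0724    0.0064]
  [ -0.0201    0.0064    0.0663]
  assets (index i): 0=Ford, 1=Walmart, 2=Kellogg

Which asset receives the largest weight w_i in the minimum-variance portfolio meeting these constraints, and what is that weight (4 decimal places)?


g=Σ⁻¹μ = [1.4603  2.6322  1.9986]
h=Σ⁻¹𝟙 = [28.3637  12.7284  22.4532]
a=μᵀg=0.810066  b=𝟙ᵀg=6.090977  c=𝟙ᵀh=63.545317  D=ac−b²=14.375930
λ₁=(c·0.140−b)/D = (63.545317·0.140−6.090977)/14.375930 = 0.195143
λ₂=(a−b·0.140)/D = (0.810066−6.090977·0.140)/14.375930 = -0.002968
w* = 0.195143·g + -0.002968·h:
  w_0 = 0.195143·1.4603 + -0.002968·28.3637 = 0.2008  (Ford)
  w_1 = 0.195143·2.6322 + -0.002968·12.7284 = 0.4759  (Walmart)
  w_2 = 0.195143·1.9986 + -0.002968·22.4532 = 0.3234  (Kellogg)
Σw_i=1.0000  μᵀw=0.1400
σ²=wᵀΣw=λ₁·μ_p+λ₂ = 0.195143·0.140 + -0.002968 = 0.024352 ≈ 0.0244

Walmart (0.4759)


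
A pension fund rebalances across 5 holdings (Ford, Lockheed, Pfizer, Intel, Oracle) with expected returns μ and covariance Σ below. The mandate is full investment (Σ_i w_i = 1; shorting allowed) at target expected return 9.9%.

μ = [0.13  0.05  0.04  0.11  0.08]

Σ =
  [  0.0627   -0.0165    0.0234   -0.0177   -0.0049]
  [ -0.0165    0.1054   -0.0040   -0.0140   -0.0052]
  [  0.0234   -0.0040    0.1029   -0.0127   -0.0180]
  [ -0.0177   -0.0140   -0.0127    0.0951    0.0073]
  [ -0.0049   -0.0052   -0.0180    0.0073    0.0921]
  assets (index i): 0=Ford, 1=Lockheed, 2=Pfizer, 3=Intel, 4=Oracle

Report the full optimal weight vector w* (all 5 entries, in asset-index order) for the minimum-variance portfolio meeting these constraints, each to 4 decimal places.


0.3787  0.1807  0.0481  0.2469  0.1455

p=Σ⁻¹μ = [2.9276  1.2306  0.1684  1.8299  0.9817]
q=Σ⁻¹𝟙 = [22.5923  16.3700  9.7261  17.3921  13.5063]
a=μᵀp=0.728680  b=𝟙ᵀp=7.138178  c=𝟙ᵀq=79.586814  D=ac−b²=7.039732
λ₁=(c·0.099−b)/D = (79.586814·0.099−7.138178)/7.039732 = 0.105248
λ₂=(a−b·0.099)/D = (0.728680−7.138178·0.099)/7.039732 = 0.003125
w* = 0.105248·p + 0.003125·q:
  w_0 = 0.105248·2.9276 + 0.003125·22.5923 = 0.3787  (Ford)
  w_1 = 0.105248·1.2306 + 0.003125·16.3700 = 0.1807  (Lockheed)
  w_2 = 0.105248·0.1684 + 0.003125·9.7261 = 0.0481  (Pfizer)
  w_3 = 0.105248·1.8299 + 0.003125·17.3921 = 0.2469  (Intel)
  w_4 = 0.105248·0.9817 + 0.003125·13.5063 = 0.1455  (Oracle)
Σw_i=1.0000  μᵀw=0.0990
σ²=wᵀΣw=λ₁·μ_p+λ₂ = 0.105248·0.099 + 0.003125 = 0.013545 ≈ 0.0135


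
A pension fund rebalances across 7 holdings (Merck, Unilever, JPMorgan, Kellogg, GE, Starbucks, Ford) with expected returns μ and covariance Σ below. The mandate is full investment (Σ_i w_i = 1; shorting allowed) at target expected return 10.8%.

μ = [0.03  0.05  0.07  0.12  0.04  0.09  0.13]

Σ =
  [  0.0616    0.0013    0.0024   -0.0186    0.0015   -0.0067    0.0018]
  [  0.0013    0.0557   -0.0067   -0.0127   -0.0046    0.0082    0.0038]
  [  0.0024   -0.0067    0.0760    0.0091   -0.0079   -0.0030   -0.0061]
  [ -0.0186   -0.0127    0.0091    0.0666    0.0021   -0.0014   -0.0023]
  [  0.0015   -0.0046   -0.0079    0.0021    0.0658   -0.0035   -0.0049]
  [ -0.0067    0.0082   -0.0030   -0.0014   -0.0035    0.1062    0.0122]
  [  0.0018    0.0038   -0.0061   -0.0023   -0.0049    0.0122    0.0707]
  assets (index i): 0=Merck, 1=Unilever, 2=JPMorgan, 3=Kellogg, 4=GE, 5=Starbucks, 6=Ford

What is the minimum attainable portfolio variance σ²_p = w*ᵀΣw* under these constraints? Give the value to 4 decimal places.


0.0185

g=Σ⁻¹μ = [1.1081  1.3601  1.0010  2.2836  0.8988  0.6888  1.8415]
h=Σ⁻¹𝟙 = [22.4121  24.0076  15.1611  23.8562  18.9431  8.7150  14.1765]
a=μᵀg=0.782684  b=𝟙ᵀg=9.181781  c=𝟙ᵀh=127.271592  D=ac−b²=15.308326
λ₁=(c·0.108−b)/D = (127.271592·0.108−9.181781)/15.308326 = 0.298109
λ₂=(a−b·0.108)/D = (0.782684−9.181781·0.108)/15.308326 = -0.013649
w* = 0.298109·g + -0.013649·h:
  w_0 = 0.298109·1.1081 + -0.013649·22.4121 = 0.0244  (Merck)
  w_1 = 0.298109·1.3601 + -0.013649·24.0076 = 0.0778  (Unilever)
  w_2 = 0.298109·1.0010 + -0.013649·15.1611 = 0.0915  (JPMorgan)
  w_3 = 0.298109·2.2836 + -0.013649·23.8562 = 0.3551  (Kellogg)
  w_4 = 0.298109·0.8988 + -0.013649·18.9431 = 0.0094  (GE)
  w_5 = 0.298109·0.6888 + -0.013649·8.7150 = 0.0864  (Starbucks)
  w_6 = 0.298109·1.8415 + -0.013649·14.1765 = 0.3555  (Ford)
Σw_i=1.0000  μᵀw=0.1080
σ²=wᵀΣw=λ₁·μ_p+λ₂ = 0.298109·0.108 + -0.013649 = 0.018546 ≈ 0.0185


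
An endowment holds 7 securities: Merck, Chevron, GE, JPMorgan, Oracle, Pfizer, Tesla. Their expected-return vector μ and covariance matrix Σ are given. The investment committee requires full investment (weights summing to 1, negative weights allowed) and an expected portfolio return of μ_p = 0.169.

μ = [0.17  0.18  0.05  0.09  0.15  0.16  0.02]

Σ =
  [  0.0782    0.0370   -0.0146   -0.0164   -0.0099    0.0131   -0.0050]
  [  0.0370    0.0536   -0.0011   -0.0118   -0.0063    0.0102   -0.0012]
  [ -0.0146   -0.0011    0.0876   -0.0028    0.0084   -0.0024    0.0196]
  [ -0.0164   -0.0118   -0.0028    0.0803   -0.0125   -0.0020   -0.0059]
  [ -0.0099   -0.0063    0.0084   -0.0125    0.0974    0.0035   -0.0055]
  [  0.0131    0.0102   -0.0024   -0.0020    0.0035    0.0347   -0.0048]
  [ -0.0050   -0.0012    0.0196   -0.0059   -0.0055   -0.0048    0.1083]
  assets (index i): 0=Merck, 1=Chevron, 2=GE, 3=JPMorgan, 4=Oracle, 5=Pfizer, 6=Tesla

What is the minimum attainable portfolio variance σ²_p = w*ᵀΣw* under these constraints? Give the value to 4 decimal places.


0.0196

u=Σ⁻¹μ = [1.2453  2.5891  0.6701  2.2087  1.9661  3.4273  0.5217]
v=Σ⁻¹𝟙 = [11.7242  12.8791  11.0878  20.6245  13.7745  22.6582  10.7383]
a=μᵀu=1.763737  b=𝟙ᵀu=12.628206  c=𝟙ᵀv=103.486659  D=ac−b²=23.051649
λ₁=(c·0.169−b)/D = (103.486659·0.169−12.628206)/23.051649 = 0.210876
λ₂=(a−b·0.169)/D = (1.763737−12.628206·0.169)/23.051649 = -0.016070
w* = 0.210876·u + -0.016070·v:
  w_0 = 0.210876·1.2453 + -0.016070·11.7242 = 0.0742  (Merck)
  w_1 = 0.210876·2.5891 + -0.016070·12.8791 = 0.3390  (Chevron)
  w_2 = 0.210876·0.6701 + -0.016070·11.0878 = -0.0369  (GE)
  w_3 = 0.210876·2.2087 + -0.016070·20.6245 = 0.1343  (JPMorgan)
  w_4 = 0.210876·1.9661 + -0.016070·13.7745 = 0.1932  (Oracle)
  w_5 = 0.210876·3.4273 + -0.016070·22.6582 = 0.3586  (Pfizer)
  w_6 = 0.210876·0.5217 + -0.016070·10.7383 = -0.0626  (Tesla)
Σw_i=1.0000  μᵀw=0.1690
σ²=wᵀΣw=λ₁·μ_p+λ₂ = 0.210876·0.169 + -0.016070 = 0.019568 ≈ 0.0196


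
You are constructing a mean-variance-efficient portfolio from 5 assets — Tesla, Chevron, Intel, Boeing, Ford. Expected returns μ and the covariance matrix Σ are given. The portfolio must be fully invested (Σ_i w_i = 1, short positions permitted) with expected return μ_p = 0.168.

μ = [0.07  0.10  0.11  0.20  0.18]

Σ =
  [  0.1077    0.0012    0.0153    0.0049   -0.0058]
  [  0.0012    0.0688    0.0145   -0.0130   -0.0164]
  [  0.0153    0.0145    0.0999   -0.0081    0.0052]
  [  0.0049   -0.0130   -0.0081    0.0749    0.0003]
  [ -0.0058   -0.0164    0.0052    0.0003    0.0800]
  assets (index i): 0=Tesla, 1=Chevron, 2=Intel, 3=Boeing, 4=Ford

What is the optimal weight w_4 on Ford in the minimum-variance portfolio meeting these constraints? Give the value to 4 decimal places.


p=Σ⁻¹μ = [0.5174  2.5320  0.7667  3.1478  2.7449]
q=Σ⁻¹𝟙 = [8.2977  20.2642  6.2978  16.9393  16.7829]
a=μᵀp=1.497393  b=𝟙ᵀp=9.708788  c=𝟙ᵀq=68.581839  D=ac−b²=8.433380
λ₁=(c·0.168−b)/D = (68.581839·0.168−9.708788)/8.433380 = 0.214974
λ₂=(a−b·0.168)/D = (1.497393−9.708788·0.168)/8.433380 = -0.015852
w* = 0.214974·p + -0.015852·q:
  w_0 = 0.214974·0.5174 + -0.015852·8.2977 = -0.0203  (Tesla)
  w_1 = 0.214974·2.5320 + -0.015852·20.2642 = 0.2231  (Chevron)
  w_2 = 0.214974·0.7667 + -0.015852·6.2978 = 0.0650  (Intel)
  w_3 = 0.214974·3.1478 + -0.015852·16.9393 = 0.4082  (Boeing)
  w_4 = 0.214974·2.7449 + -0.015852·16.7829 = 0.3241  (Ford)
Σw_i=1.0000  μᵀw=0.1680
σ²=wᵀΣw=λ₁·μ_p+λ₂ = 0.214974·0.168 + -0.015852 = 0.020264 ≈ 0.0203

0.3241


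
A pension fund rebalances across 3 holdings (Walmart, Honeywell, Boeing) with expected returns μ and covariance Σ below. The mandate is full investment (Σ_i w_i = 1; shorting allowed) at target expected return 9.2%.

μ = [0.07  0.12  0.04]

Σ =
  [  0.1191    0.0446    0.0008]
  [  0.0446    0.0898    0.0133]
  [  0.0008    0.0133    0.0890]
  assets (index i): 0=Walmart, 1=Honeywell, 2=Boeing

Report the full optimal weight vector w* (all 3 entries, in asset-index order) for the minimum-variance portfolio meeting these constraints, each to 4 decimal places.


0.1391  0.5978  0.2631

g=Σ⁻¹μ = [0.1231  1.2361  0.2636]
h=Σ⁻¹𝟙 = [5.8011  6.7476  10.1755]
a=μᵀg=0.167496  b=𝟙ᵀg=1.622812  c=𝟙ᵀh=22.724213  D=ac−b²=1.172687
λ₁=(c·0.092−b)/D = (22.724213·0.092−1.622812)/1.172687 = 0.398926
λ₂=(a−b·0.092)/D = (0.167496−1.622812·0.092)/1.172687 = 0.015517
w* = 0.398926·g + 0.015517·h:
  w_0 = 0.398926·0.1231 + 0.015517·5.8011 = 0.1391  (Walmart)
  w_1 = 0.398926·1.2361 + 0.015517·6.7476 = 0.5978  (Honeywell)
  w_2 = 0.398926·0.2636 + 0.015517·10.1755 = 0.2631  (Boeing)
Σw_i=1.0000  μᵀw=0.0920
σ²=wᵀΣw=λ₁·μ_p+λ₂ = 0.398926·0.092 + 0.015517 = 0.052218 ≈ 0.0522


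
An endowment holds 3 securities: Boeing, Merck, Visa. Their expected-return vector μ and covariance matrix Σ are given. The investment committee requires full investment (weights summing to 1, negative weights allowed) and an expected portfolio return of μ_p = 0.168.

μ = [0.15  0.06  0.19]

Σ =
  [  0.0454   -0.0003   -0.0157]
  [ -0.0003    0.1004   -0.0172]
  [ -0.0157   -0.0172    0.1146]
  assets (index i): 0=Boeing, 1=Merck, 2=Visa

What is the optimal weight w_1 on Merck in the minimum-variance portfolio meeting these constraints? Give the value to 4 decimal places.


x=Σ⁻¹μ = [4.1326  1.0171  2.3768]
y=Σ⁻¹𝟙 = [27.0568  12.4921  14.3076]
a=μᵀx=1.132503  b=𝟙ᵀx=7.526495  c=𝟙ᵀy=53.856534  D=ac−b²=4.344543
λ₁=(c·0.168−b)/D = (53.856534·0.168−7.526495)/4.344543 = 0.350187
λ₂=(a−b·0.168)/D = (1.132503−7.526495·0.168)/4.344543 = -0.030371
w* = 0.350187·x + -0.030371·y:
  w_0 = 0.350187·4.1326 + -0.030371·27.0568 = 0.6254  (Boeing)
  w_1 = 0.350187·1.0171 + -0.030371·12.4921 = -0.0232  (Merck)
  w_2 = 0.350187·2.3768 + -0.030371·14.3076 = 0.3978  (Visa)
Σw_i=1.0000  μᵀw=0.1680
σ²=wᵀΣw=λ₁·μ_p+λ₂ = 0.350187·0.168 + -0.030371 = 0.028460 ≈ 0.0285

-0.0232


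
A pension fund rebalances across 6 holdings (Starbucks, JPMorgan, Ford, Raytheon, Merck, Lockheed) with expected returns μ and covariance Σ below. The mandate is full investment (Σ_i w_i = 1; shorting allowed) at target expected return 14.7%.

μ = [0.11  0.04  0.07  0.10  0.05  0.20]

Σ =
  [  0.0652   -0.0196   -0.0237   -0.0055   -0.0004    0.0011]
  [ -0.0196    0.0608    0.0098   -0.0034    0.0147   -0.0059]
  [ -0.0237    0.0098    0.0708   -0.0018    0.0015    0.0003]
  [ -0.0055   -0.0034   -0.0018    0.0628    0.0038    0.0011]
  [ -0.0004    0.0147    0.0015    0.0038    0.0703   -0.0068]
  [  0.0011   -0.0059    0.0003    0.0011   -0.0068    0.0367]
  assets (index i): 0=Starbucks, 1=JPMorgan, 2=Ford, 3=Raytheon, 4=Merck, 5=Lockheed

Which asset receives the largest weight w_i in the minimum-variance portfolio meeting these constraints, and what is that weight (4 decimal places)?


Lockheed (0.5349)

g=Σ⁻¹μ = [2.9165  1.7929  1.7232  1.8474  0.7699  5.7236]
h=Σ⁻¹𝟙 = [31.7603  24.7704  21.4603  19.4579  10.7645  31.5141]
a=μᵀg=1.881109  b=𝟙ᵀg=14.773500  c=𝟙ᵀh=139.727515  D=ac−b²=44.586381
λ₁=(c·0.147−b)/D = (139.727515·0.147−14.773500)/44.586381 = 0.129332
λ₂=(a−b·0.147)/D = (1.881109−14.773500·0.147)/44.586381 = -0.006518
w* = 0.129332·g + -0.006518·h:
  w_0 = 0.129332·2.9165 + -0.006518·31.7603 = 0.1702  (Starbucks)
  w_1 = 0.129332·1.7929 + -0.006518·24.7704 = 0.0704  (JPMorgan)
  w_2 = 0.129332·1.7232 + -0.006518·21.4603 = 0.0830  (Ford)
  w_3 = 0.129332·1.8474 + -0.006518·19.4579 = 0.1121  (Raytheon)
  w_4 = 0.129332·0.7699 + -0.006518·10.7645 = 0.0294  (Merck)
  w_5 = 0.129332·5.7236 + -0.006518·31.5141 = 0.5349  (Lockheed)
Σw_i=1.0000  μᵀw=0.1470
σ²=wᵀΣw=λ₁·μ_p+λ₂ = 0.129332·0.147 + -0.006518 = 0.012494 ≈ 0.0125
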